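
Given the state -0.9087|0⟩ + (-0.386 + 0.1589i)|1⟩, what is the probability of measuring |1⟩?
0.1742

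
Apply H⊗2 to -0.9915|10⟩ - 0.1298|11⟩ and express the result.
-0.5607|00⟩ - 0.4309|01⟩ + 0.5607|10⟩ + 0.4309|11⟩

H⊗2 gives amp(|y⟩) = (1/2) Σ_x (−1)^(x·y) amp(|x⟩), where x·y is the number of positions in which both x and y have a 1.
|00⟩: (-0.9915 - 0.1298)/2 = -0.5607
|01⟩: (-0.9915 + 0.1298)/2 = -0.4309
|10⟩: (0.9915 + 0.1298)/2 = 0.5607
|11⟩: (0.9915 - 0.1298)/2 = 0.4309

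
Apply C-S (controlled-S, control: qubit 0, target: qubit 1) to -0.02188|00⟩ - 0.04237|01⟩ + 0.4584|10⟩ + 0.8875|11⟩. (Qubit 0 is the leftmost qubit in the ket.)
-0.02188|00⟩ - 0.04237|01⟩ + 0.4584|10⟩ + 0.8875i|11⟩

C-S leaves the control-|0⟩ kets |00⟩, |01⟩ unchanged and applies S to qubit 1 on the control-|1⟩ pair (|10⟩, |11⟩).
S = [[1, 0], [0, i]].
With a = amp(|10⟩) = 0.4584 and b = amp(|11⟩) = 0.8875:
new amp(|10⟩) = (1)·a = 0.4584
new amp(|11⟩) = (i)·b = 0.8875i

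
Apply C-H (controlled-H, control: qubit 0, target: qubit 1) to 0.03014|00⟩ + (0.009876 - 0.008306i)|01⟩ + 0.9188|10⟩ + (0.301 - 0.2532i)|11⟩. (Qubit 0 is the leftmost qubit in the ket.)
0.03014|00⟩ + (0.009876 - 0.008306i)|01⟩ + (0.8625 - 0.179i)|10⟩ + (0.4369 + 0.179i)|11⟩

C-H leaves the control-|0⟩ kets |00⟩, |01⟩ unchanged and applies H to qubit 1 on the control-|1⟩ pair (|10⟩, |11⟩).
H = [[1/√2, 1/√2], [1/√2, -1/√2]].
With a = amp(|10⟩) = 0.9188 and b = amp(|11⟩) = (0.301 - 0.2532i):
new amp(|10⟩) = (1/√2)·a + (1/√2)·b = (0.8625 - 0.179i)
new amp(|11⟩) = (1/√2)·a + (-1/√2)·b = (0.4369 + 0.179i)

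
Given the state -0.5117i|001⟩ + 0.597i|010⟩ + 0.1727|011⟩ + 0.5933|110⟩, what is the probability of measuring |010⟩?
0.3564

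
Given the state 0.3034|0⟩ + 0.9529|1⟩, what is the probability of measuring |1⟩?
0.908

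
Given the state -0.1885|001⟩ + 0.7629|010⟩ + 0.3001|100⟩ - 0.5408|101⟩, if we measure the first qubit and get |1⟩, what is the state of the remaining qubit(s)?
0.4852|00⟩ - 0.8744|01⟩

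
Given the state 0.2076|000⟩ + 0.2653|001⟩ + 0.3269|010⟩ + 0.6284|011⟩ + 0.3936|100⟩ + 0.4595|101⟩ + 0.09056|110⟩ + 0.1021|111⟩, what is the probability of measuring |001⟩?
0.07038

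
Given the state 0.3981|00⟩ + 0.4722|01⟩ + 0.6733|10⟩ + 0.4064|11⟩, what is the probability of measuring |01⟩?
0.223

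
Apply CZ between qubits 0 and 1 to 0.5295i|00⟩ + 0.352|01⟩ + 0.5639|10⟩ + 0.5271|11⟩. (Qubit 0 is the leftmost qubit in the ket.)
0.5295i|00⟩ + 0.352|01⟩ + 0.5639|10⟩ - 0.5271|11⟩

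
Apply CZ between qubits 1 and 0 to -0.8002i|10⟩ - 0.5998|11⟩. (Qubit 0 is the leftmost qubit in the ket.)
-0.8002i|10⟩ + 0.5998|11⟩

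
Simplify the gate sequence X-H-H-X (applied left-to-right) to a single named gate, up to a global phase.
I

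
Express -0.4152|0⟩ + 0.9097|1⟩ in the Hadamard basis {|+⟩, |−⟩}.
0.3497|+⟩ - 0.9368|−⟩

With |ψ⟩ = α|0⟩ + β|1⟩, the Hadamard-basis coefficients are ⟨+|ψ⟩ = (α + β)/√2 and ⟨−|ψ⟩ = (α − β)/√2.
Here α = -0.4152, β = 0.9097: (α + β)/√2 = 0.3497, (α − β)/√2 = -0.9368.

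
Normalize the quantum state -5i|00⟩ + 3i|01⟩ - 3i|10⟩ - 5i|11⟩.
-0.6063i|00⟩ + 0.3638i|01⟩ - 0.3638i|10⟩ - 0.6063i|11⟩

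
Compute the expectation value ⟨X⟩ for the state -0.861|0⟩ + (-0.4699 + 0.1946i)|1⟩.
0.8092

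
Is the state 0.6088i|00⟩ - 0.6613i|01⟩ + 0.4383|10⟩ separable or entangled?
Entangled

Writing the state as a|00⟩ + b|01⟩ + c|10⟩ + d|11⟩, it is a product state iff ad − bc = 0.
Here (a, b, c, d) = (0.6088i, -0.6613i, 0.4383, 0): ad − bc = (0.6088i)(0) − (-0.6613i)(0.4383) = 0.2898i ≠ 0, so the state is entangled.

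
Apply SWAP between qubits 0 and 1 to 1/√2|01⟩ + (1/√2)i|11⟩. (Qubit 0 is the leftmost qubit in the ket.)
1/√2|10⟩ + (1/√2)i|11⟩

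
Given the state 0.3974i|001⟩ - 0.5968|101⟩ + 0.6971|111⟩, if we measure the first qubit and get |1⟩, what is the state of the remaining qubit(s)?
-0.6503|01⟩ + 0.7596|11⟩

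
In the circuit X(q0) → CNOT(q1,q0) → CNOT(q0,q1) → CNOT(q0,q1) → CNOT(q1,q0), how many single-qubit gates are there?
1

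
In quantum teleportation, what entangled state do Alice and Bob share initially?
Bell state |Φ+⟩ = (|00⟩ + |11⟩)/√2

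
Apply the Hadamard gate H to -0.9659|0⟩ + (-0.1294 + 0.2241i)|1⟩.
(-0.7745 + 0.1585i)|0⟩ + (-0.5915 - 0.1585i)|1⟩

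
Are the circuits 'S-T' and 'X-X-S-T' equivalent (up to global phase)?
Yes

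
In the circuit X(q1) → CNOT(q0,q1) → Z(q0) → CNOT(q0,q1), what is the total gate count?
4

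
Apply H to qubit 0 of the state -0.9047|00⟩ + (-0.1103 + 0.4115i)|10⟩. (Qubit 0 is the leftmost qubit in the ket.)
(-0.7177 + 0.291i)|00⟩ + (-0.5617 - 0.291i)|10⟩

H on qubit 0 mixes each pair of kets that differ only in qubit 0: amplitudes (a, b) of (|…0…⟩, |…1…⟩) become ((a + b)/√2, (a − b)/√2). Kets absent from the input have amplitude 0.
(|00⟩, |10⟩): (a, b) = (-0.9047, (-0.1103 + 0.4115i)) → ((-0.7177 + 0.291i), (-0.5617 - 0.291i))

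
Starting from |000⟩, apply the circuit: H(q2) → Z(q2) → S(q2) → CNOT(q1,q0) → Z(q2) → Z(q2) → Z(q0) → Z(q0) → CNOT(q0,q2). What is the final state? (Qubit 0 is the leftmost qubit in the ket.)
1/√2|000⟩ - (1/√2)i|001⟩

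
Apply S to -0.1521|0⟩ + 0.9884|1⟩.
-0.1521|0⟩ + 0.9884i|1⟩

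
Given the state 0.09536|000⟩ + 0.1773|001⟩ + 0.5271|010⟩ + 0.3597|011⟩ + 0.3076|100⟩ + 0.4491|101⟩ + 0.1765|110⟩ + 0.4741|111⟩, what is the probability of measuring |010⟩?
0.2778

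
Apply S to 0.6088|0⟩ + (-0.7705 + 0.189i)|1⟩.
0.6088|0⟩ + (-0.189 - 0.7705i)|1⟩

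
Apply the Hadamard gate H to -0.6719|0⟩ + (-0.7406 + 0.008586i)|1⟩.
(-0.9988 + 0.006071i)|0⟩ + (0.04858 - 0.006071i)|1⟩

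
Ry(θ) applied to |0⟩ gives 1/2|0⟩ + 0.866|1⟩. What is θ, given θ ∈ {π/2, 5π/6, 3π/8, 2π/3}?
2π/3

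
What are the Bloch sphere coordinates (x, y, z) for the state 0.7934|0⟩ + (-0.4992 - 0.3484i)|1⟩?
(-0.7921, -0.5528, 0.2589)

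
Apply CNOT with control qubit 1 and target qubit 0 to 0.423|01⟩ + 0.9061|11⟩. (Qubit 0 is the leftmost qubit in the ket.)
0.9061|01⟩ + 0.423|11⟩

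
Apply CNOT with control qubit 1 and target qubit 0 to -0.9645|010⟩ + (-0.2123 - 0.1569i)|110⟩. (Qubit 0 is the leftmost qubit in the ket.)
(-0.2123 - 0.1569i)|010⟩ - 0.9645|110⟩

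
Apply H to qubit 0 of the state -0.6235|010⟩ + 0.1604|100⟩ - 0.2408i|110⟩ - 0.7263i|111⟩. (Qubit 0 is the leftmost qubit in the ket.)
0.1134|000⟩ + (-0.4409 - 0.1703i)|010⟩ - 0.5136i|011⟩ - 0.1134|100⟩ + (-0.4409 + 0.1703i)|110⟩ + 0.5136i|111⟩

H on qubit 0 mixes each pair of kets that differ only in qubit 0: amplitudes (a, b) of (|…0…⟩, |…1…⟩) become ((a + b)/√2, (a − b)/√2). Kets absent from the input have amplitude 0.
(|000⟩, |100⟩): (a, b) = (0, 0.1604) → (0.1134, -0.1134)
(|010⟩, |110⟩): (a, b) = (-0.6235, -0.2408i) → ((-0.4409 - 0.1703i), (-0.4409 + 0.1703i))
(|011⟩, |111⟩): (a, b) = (0, -0.7263i) → (-0.5136i, 0.5136i)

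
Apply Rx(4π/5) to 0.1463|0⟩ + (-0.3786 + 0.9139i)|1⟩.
(0.9144 + 0.3601i)|0⟩ + (-0.117 + 0.1433i)|1⟩

Rx(4π/5) = [[cos(θ/2), −i·sin(θ/2)], [−i·sin(θ/2), cos(θ/2)]]; θ = 4π/5, cos(θ/2) ≈ 0.309017, sin(θ/2) ≈ 0.951057.
With a = amp(|0⟩) = 0.1463 and b = amp(|1⟩) = (-0.3786 + 0.9139i):
new amp(|0⟩) = (0.309017)·a + (-0.951057i)·b = (0.9144 + 0.3601i)
new amp(|1⟩) = (-0.951057i)·a + (0.309017)·b = (-0.117 + 0.1433i)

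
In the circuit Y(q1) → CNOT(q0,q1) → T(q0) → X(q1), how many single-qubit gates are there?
3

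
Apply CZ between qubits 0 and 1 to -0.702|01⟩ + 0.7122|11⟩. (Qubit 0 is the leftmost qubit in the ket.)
-0.702|01⟩ - 0.7122|11⟩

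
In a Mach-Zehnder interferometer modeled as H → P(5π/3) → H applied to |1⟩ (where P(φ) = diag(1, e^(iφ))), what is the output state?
(0.25 + 0.433i)|0⟩ + (0.75 - 0.433i)|1⟩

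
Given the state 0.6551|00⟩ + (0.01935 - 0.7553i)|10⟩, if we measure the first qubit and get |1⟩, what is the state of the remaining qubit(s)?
(0.02561 - 0.9997i)|0⟩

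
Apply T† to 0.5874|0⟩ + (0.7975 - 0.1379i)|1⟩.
0.5874|0⟩ + (0.4664 - 0.6614i)|1⟩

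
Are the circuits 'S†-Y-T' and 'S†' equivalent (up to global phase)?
No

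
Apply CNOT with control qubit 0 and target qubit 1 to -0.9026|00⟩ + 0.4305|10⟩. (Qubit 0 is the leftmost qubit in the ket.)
-0.9026|00⟩ + 0.4305|11⟩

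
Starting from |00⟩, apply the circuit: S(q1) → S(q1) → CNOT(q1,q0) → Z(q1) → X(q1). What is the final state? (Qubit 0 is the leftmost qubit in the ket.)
|01⟩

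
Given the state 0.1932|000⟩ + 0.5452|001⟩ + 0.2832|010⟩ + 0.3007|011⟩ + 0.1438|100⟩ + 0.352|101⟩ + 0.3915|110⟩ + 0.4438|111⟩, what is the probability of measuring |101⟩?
0.1239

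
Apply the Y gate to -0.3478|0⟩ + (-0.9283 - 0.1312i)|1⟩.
(-0.1312 + 0.9283i)|0⟩ - 0.3478i|1⟩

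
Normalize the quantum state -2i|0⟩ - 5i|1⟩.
-0.3714i|0⟩ - 0.9285i|1⟩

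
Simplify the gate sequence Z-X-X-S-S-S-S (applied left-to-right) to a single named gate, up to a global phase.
Z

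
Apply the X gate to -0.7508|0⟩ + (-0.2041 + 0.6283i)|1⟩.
(-0.2041 + 0.6283i)|0⟩ - 0.7508|1⟩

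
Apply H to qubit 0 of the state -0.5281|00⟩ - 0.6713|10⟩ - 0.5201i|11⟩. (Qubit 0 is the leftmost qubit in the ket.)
-0.8481|00⟩ - 0.3678i|01⟩ + 0.1013|10⟩ + 0.3678i|11⟩

H on qubit 0 mixes each pair of kets that differ only in qubit 0: amplitudes (a, b) of (|…0…⟩, |…1…⟩) become ((a + b)/√2, (a − b)/√2). Kets absent from the input have amplitude 0.
(|00⟩, |10⟩): (a, b) = (-0.5281, -0.6713) → (-0.8481, 0.1013)
(|01⟩, |11⟩): (a, b) = (0, -0.5201i) → (-0.3678i, 0.3678i)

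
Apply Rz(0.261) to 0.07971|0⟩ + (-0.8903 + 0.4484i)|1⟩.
(0.07903 - 0.01037i)|0⟩ + (-0.9411 + 0.3287i)|1⟩

Rz(0.261) = [[e^(−iθ/2), 0], [0, e^(iθ/2)]] with e^(±iθ/2) = cos(θ/2) ± i·sin(θ/2); θ = 0.261, cos(θ/2) ≈ 0.991497, sin(θ/2) ≈ 0.13013.
With a = amp(|0⟩) = 0.07971 and b = amp(|1⟩) = (-0.8903 + 0.4484i):
new amp(|0⟩) = (0.991497 - 0.13013i)·a = (0.07903 - 0.01037i)
new amp(|1⟩) = (0.991497 + 0.13013i)·b = (-0.9411 + 0.3287i)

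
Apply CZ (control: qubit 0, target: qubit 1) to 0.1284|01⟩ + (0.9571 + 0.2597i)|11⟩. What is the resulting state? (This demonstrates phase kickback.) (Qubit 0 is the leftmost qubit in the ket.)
0.1284|01⟩ + (-0.9571 - 0.2597i)|11⟩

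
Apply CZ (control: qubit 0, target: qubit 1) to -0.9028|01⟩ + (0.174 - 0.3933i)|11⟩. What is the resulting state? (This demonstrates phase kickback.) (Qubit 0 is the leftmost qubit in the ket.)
-0.9028|01⟩ + (-0.174 + 0.3933i)|11⟩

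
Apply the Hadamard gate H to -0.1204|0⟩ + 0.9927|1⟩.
0.6168|0⟩ - 0.7871|1⟩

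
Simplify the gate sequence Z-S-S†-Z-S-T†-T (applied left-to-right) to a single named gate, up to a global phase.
S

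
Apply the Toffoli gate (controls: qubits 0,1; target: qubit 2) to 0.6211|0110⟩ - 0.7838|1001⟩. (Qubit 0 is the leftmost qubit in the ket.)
0.6211|0110⟩ - 0.7838|1001⟩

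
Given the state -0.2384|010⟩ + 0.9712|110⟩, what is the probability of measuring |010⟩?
0.05683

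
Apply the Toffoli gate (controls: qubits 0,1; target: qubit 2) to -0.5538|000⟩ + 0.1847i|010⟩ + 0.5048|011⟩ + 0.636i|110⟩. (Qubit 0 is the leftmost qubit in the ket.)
-0.5538|000⟩ + 0.1847i|010⟩ + 0.5048|011⟩ + 0.636i|111⟩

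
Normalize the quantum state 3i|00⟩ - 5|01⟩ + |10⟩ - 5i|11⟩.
0.3873i|00⟩ - 0.6455|01⟩ + 0.1291|10⟩ - 0.6455i|11⟩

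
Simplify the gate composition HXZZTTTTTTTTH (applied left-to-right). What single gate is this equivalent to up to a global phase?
Z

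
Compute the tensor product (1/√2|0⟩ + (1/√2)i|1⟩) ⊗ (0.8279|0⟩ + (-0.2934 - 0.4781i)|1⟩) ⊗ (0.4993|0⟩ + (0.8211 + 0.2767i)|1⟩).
0.2923|000⟩ + (0.4807 + 0.162i)|001⟩ + (-0.1036 - 0.1688i)|010⟩ + (-0.07681 - 0.335i)|011⟩ + 0.2923i|100⟩ + (-0.162 + 0.4807i)|101⟩ + (0.1688 - 0.1036i)|110⟩ + (0.335 - 0.07681i)|111⟩

amp(|b₁b₂…⟩) = product of the factor amplitudes for bits b₁, b₂, …; only kets whose every factor amplitude is nonzero survive.
|000⟩: (1/√2)(0.8279)(0.4993) = 0.2923
|001⟩: (1/√2)(0.8279)(0.8211 + 0.2767i) = (0.4807 + 0.162i)
|010⟩: (1/√2)(-0.2934 - 0.4781i)(0.4993) = (-0.1036 - 0.1688i)
|011⟩: (1/√2)(-0.2934 - 0.4781i)(0.8211 + 0.2767i) = (-0.07681 - 0.335i)
|100⟩: ((1/√2)i)(0.8279)(0.4993) = 0.2923i
|101⟩: ((1/√2)i)(0.8279)(0.8211 + 0.2767i) = (-0.162 + 0.4807i)
|110⟩: ((1/√2)i)(-0.2934 - 0.4781i)(0.4993) = (0.1688 - 0.1036i)
|111⟩: ((1/√2)i)(-0.2934 - 0.4781i)(0.8211 + 0.2767i) = (0.335 - 0.07681i)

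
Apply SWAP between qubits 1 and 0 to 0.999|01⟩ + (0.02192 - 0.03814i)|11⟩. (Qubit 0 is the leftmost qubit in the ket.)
0.999|10⟩ + (0.02192 - 0.03814i)|11⟩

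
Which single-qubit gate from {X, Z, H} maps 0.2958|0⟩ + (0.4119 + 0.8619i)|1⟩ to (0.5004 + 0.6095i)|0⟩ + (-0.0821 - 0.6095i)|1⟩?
H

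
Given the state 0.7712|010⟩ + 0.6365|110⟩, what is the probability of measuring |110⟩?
0.4051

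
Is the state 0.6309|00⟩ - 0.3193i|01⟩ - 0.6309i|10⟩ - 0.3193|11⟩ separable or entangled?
Separable

Writing the state as a|00⟩ + b|01⟩ + c|10⟩ + d|11⟩, it is a product state iff ad − bc = 0.
Here (a, b, c, d) = (0.6309, -0.3193i, -0.6309i, -0.3193): ad − bc = (0.6309)(-0.3193) − (-0.3193i)(-0.6309i) = 0, so the state is separable.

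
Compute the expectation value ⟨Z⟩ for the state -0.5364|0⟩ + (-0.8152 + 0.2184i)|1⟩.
-0.4245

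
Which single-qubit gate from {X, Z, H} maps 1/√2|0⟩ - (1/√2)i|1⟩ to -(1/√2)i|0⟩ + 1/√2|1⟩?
X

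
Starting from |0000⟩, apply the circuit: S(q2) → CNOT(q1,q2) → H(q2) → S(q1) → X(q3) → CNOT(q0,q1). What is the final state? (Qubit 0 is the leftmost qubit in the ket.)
1/√2|0001⟩ + 1/√2|0011⟩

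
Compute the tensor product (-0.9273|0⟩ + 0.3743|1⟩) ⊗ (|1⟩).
-0.9273|01⟩ + 0.3743|11⟩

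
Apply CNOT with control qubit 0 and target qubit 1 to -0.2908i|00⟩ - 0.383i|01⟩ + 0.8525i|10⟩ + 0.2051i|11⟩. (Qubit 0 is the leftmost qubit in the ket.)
-0.2908i|00⟩ - 0.383i|01⟩ + 0.2051i|10⟩ + 0.8525i|11⟩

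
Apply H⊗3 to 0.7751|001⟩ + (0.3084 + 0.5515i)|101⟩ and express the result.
(0.3831 + 0.195i)|000⟩ + (-0.3831 - 0.195i)|001⟩ + (0.3831 + 0.195i)|010⟩ + (-0.3831 - 0.195i)|011⟩ + (0.165 - 0.195i)|100⟩ + (-0.165 + 0.195i)|101⟩ + (0.165 - 0.195i)|110⟩ + (-0.165 + 0.195i)|111⟩

H⊗3 gives amp(|y⟩) = (1/2√2) Σ_x (−1)^(x·y) amp(|x⟩), where x·y is the number of positions in which both x and y have a 1.
|000⟩: (0.7751 + (0.3084 + 0.5515i))/(2√2) = (0.3831 + 0.195i)
|001⟩: (-0.7751 - (0.3084 + 0.5515i))/(2√2) = (-0.3831 - 0.195i)
|010⟩: (0.7751 + (0.3084 + 0.5515i))/(2√2) = (0.3831 + 0.195i)
|011⟩: (-0.7751 - (0.3084 + 0.5515i))/(2√2) = (-0.3831 - 0.195i)
|100⟩: (0.7751 - (0.3084 + 0.5515i))/(2√2) = (0.165 - 0.195i)
|101⟩: (-0.7751 + (0.3084 + 0.5515i))/(2√2) = (-0.165 + 0.195i)
|110⟩: (0.7751 - (0.3084 + 0.5515i))/(2√2) = (0.165 - 0.195i)
|111⟩: (-0.7751 + (0.3084 + 0.5515i))/(2√2) = (-0.165 + 0.195i)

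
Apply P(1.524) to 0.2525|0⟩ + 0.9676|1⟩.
0.2525|0⟩ + (0.04526 + 0.9665i)|1⟩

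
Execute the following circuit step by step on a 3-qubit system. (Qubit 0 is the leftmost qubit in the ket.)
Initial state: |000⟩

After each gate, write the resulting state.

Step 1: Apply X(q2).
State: |001⟩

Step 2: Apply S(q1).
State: |001⟩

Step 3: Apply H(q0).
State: 1/√2|001⟩ + 1/√2|101⟩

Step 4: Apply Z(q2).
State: -1/√2|001⟩ - 1/√2|101⟩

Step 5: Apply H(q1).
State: -1/2|001⟩ - 1/2|011⟩ - 1/2|101⟩ - 1/2|111⟩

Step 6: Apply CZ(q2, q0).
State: -1/2|001⟩ - 1/2|011⟩ + 1/2|101⟩ + 1/2|111⟩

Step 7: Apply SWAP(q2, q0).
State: -1/2|100⟩ + 1/2|101⟩ - 1/2|110⟩ + 1/2|111⟩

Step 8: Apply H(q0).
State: -1/√8|000⟩ + 1/√8|001⟩ - 1/√8|010⟩ + 1/√8|011⟩ + 1/√8|100⟩ - 1/√8|101⟩ + 1/√8|110⟩ - 1/√8|111⟩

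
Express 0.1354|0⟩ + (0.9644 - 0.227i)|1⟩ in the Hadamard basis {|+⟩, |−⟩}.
(0.7777 - 0.1605i)|+⟩ + (-0.5862 + 0.1605i)|−⟩

With |ψ⟩ = α|0⟩ + β|1⟩, the Hadamard-basis coefficients are ⟨+|ψ⟩ = (α + β)/√2 and ⟨−|ψ⟩ = (α − β)/√2.
Here α = 0.1354, β = (0.9644 - 0.227i): (α + β)/√2 = (0.7777 - 0.1605i), (α − β)/√2 = (-0.5862 + 0.1605i).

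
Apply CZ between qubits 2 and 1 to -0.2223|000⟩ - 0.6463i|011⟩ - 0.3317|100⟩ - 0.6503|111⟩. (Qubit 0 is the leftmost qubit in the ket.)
-0.2223|000⟩ + 0.6463i|011⟩ - 0.3317|100⟩ + 0.6503|111⟩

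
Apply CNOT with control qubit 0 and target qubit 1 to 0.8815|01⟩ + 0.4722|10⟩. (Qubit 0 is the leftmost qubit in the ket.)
0.8815|01⟩ + 0.4722|11⟩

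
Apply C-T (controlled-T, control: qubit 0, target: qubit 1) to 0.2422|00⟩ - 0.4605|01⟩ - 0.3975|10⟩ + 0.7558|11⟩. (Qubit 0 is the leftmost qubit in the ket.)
0.2422|00⟩ - 0.4605|01⟩ - 0.3975|10⟩ + (0.5344 + 0.5344i)|11⟩

C-T leaves the control-|0⟩ kets |00⟩, |01⟩ unchanged and applies T to qubit 1 on the control-|1⟩ pair (|10⟩, |11⟩).
T = [[1, 0], [0, (1/√2 + (1/√2)i)]].
With a = amp(|10⟩) = -0.3975 and b = amp(|11⟩) = 0.7558:
new amp(|10⟩) = (1)·a = -0.3975
new amp(|11⟩) = (1/√2 + (1/√2)i)·b = (0.5344 + 0.5344i)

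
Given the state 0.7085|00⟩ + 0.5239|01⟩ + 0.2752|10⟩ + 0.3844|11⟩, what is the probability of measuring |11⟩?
0.1478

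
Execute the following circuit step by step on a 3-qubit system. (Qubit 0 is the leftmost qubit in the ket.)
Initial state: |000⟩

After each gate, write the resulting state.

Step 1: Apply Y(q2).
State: i|001⟩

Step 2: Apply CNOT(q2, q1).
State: i|011⟩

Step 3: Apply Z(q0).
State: i|011⟩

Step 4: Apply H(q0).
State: (1/√2)i|011⟩ + (1/√2)i|111⟩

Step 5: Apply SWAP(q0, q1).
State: (1/√2)i|101⟩ + (1/√2)i|111⟩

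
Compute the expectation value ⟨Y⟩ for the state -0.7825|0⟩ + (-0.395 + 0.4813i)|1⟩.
-0.7532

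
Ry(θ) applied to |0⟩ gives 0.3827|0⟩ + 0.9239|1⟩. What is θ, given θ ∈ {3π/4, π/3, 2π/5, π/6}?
3π/4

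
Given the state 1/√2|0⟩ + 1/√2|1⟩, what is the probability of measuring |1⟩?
1/2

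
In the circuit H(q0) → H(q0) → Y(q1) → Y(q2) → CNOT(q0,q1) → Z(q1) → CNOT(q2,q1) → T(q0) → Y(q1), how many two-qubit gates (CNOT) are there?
2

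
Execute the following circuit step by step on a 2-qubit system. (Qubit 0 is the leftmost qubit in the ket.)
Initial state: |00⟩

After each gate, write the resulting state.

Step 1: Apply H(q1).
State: 1/√2|00⟩ + 1/√2|01⟩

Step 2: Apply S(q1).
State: 1/√2|00⟩ + (1/√2)i|01⟩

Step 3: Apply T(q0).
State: 1/√2|00⟩ + (1/√2)i|01⟩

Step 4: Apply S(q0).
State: 1/√2|00⟩ + (1/√2)i|01⟩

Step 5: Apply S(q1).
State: 1/√2|00⟩ - 1/√2|01⟩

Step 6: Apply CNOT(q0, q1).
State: 1/√2|00⟩ - 1/√2|01⟩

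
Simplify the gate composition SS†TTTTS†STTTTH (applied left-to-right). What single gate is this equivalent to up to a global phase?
H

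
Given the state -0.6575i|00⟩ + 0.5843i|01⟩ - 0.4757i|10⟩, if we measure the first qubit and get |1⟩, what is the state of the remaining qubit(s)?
-i|0⟩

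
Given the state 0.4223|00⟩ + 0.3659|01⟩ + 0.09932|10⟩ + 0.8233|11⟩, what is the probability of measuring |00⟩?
0.1783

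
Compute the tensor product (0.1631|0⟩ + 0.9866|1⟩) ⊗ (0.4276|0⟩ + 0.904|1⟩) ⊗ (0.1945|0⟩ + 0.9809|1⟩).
0.01356|000⟩ + 0.06841|001⟩ + 0.02868|010⟩ + 0.1446|011⟩ + 0.08205|100⟩ + 0.4138|101⟩ + 0.1735|110⟩ + 0.8749|111⟩

amp(|b₁b₂…⟩) = product of the factor amplitudes for bits b₁, b₂, …; only kets whose every factor amplitude is nonzero survive.
|000⟩: (0.1631)(0.4276)(0.1945) = 0.01356
|001⟩: (0.1631)(0.4276)(0.9809) = 0.06841
|010⟩: (0.1631)(0.904)(0.1945) = 0.02868
|011⟩: (0.1631)(0.904)(0.9809) = 0.1446
|100⟩: (0.9866)(0.4276)(0.1945) = 0.08205
|101⟩: (0.9866)(0.4276)(0.9809) = 0.4138
|110⟩: (0.9866)(0.904)(0.1945) = 0.1735
|111⟩: (0.9866)(0.904)(0.9809) = 0.8749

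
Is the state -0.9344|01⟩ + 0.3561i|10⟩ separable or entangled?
Entangled

Writing the state as a|00⟩ + b|01⟩ + c|10⟩ + d|11⟩, it is a product state iff ad − bc = 0.
Here (a, b, c, d) = (0, -0.9344, 0.3561i, 0): ad − bc = (0)(0) − (-0.9344)(0.3561i) = 0.3327i ≠ 0, so the state is entangled.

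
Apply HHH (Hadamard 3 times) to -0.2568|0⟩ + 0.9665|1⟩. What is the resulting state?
0.5018|0⟩ - 0.865|1⟩

H² = I, so H^3 = H: a single Hadamard. With (a, b) = (-0.2568, 0.9665), H gives ((a + b)/√2, (a − b)/√2) = (0.5018, -0.865).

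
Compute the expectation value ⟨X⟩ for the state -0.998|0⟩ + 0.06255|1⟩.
-0.1248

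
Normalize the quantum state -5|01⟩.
-|01⟩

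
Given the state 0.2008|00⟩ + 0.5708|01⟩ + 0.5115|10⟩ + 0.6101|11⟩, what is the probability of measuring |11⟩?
0.3722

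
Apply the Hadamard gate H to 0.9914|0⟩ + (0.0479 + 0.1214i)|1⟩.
(0.7349 + 0.08584i)|0⟩ + (0.6672 - 0.08584i)|1⟩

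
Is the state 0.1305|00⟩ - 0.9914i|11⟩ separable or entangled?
Entangled

Writing the state as a|00⟩ + b|01⟩ + c|10⟩ + d|11⟩, it is a product state iff ad − bc = 0.
Here (a, b, c, d) = (0.1305, 0, 0, -0.9914i): ad − bc = (0.1305)(-0.9914i) − (0)(0) = -0.1294i ≠ 0, so the state is entangled.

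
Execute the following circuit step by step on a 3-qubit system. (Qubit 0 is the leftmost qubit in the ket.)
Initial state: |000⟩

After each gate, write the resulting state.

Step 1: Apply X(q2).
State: |001⟩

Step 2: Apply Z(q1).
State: |001⟩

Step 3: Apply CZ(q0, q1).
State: |001⟩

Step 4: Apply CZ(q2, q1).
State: |001⟩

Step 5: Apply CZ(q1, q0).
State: |001⟩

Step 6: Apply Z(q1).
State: |001⟩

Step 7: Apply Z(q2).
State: -|001⟩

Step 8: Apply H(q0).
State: -1/√2|001⟩ - 1/√2|101⟩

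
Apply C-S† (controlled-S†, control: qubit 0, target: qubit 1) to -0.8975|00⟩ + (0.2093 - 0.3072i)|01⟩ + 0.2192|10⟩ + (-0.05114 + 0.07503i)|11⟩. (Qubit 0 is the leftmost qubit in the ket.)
-0.8975|00⟩ + (0.2093 - 0.3072i)|01⟩ + 0.2192|10⟩ + (0.07503 + 0.05114i)|11⟩

C-S† leaves the control-|0⟩ kets |00⟩, |01⟩ unchanged and applies S† to qubit 1 on the control-|1⟩ pair (|10⟩, |11⟩).
S† = [[1, 0], [0, -i]].
With a = amp(|10⟩) = 0.2192 and b = amp(|11⟩) = (-0.05114 + 0.07503i):
new amp(|10⟩) = (1)·a = 0.2192
new amp(|11⟩) = (-i)·b = (0.07503 + 0.05114i)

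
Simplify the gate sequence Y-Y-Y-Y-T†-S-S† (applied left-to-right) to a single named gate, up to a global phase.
T†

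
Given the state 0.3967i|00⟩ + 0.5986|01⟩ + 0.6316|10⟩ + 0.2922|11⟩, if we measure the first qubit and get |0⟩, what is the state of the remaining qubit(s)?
0.5524i|0⟩ + 0.8336|1⟩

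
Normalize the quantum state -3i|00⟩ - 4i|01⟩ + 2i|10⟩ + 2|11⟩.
-0.5222i|00⟩ - 0.6963i|01⟩ + 0.3482i|10⟩ + 0.3482|11⟩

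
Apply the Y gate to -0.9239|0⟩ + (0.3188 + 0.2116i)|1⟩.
(0.2116 - 0.3188i)|0⟩ - 0.9239i|1⟩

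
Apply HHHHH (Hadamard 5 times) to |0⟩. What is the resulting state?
1/√2|0⟩ + 1/√2|1⟩

H² = I, so H^5 = H: a single Hadamard. With (a, b) = (1, 0), H gives ((a + b)/√2, (a − b)/√2) = (1/√2, 1/√2).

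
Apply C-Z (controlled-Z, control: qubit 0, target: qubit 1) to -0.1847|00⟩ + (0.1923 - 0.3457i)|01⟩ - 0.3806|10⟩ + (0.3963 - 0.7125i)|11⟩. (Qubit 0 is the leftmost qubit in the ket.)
-0.1847|00⟩ + (0.1923 - 0.3457i)|01⟩ - 0.3806|10⟩ + (-0.3963 + 0.7125i)|11⟩

C-Z leaves the control-|0⟩ kets |00⟩, |01⟩ unchanged and applies Z to qubit 1 on the control-|1⟩ pair (|10⟩, |11⟩).
Z = [[1, 0], [0, -1]].
With a = amp(|10⟩) = -0.3806 and b = amp(|11⟩) = (0.3963 - 0.7125i):
new amp(|10⟩) = (1)·a = -0.3806
new amp(|11⟩) = (-1)·b = (-0.3963 + 0.7125i)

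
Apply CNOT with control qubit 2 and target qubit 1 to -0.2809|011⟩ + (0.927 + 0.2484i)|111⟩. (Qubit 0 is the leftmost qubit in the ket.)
-0.2809|001⟩ + (0.927 + 0.2484i)|101⟩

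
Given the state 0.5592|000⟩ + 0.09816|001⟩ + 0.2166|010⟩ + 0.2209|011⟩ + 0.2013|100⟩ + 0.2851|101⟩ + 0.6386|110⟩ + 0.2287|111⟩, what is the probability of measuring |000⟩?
0.3127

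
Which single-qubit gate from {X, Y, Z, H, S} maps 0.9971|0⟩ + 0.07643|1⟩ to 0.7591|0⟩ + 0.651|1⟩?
H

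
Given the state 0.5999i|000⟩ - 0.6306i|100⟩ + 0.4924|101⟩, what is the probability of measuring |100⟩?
0.3977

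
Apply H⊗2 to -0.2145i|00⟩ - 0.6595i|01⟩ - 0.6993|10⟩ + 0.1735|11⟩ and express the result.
(-0.2629 - 0.437i)|00⟩ + (-0.4364 + 0.2225i)|01⟩ + (0.2629 - 0.437i)|10⟩ + (0.4364 + 0.2225i)|11⟩

H⊗2 gives amp(|y⟩) = (1/2) Σ_x (−1)^(x·y) amp(|x⟩), where x·y is the number of positions in which both x and y have a 1.
|00⟩: (-0.2145i - 0.6595i - 0.6993 + 0.1735)/2 = (-0.2629 - 0.437i)
|01⟩: (-0.2145i + 0.6595i - 0.6993 - 0.1735)/2 = (-0.4364 + 0.2225i)
|10⟩: (-0.2145i - 0.6595i + 0.6993 - 0.1735)/2 = (0.2629 - 0.437i)
|11⟩: (-0.2145i + 0.6595i + 0.6993 + 0.1735)/2 = (0.4364 + 0.2225i)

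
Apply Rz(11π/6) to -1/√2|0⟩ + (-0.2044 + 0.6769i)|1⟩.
(0.683 + 0.183i)|0⟩ + (0.02224 - 0.7067i)|1⟩

Rz(11π/6) = [[e^(−iθ/2), 0], [0, e^(iθ/2)]] with e^(±iθ/2) = cos(θ/2) ± i·sin(θ/2); θ = 11π/6, cos(θ/2) ≈ -0.965926, sin(θ/2) ≈ 0.258819.
With a = amp(|0⟩) = -1/√2 and b = amp(|1⟩) = (-0.2044 + 0.6769i):
new amp(|0⟩) = (-0.965926 - 0.258819i)·a = (0.683 + 0.183i)
new amp(|1⟩) = (-0.965926 + 0.258819i)·b = (0.02224 - 0.7067i)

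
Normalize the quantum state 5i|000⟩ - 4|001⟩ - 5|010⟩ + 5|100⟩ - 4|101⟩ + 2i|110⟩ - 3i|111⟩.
0.4564i|000⟩ - 0.3651|001⟩ - 0.4564|010⟩ + 0.4564|100⟩ - 0.3651|101⟩ + 0.1826i|110⟩ - 0.2739i|111⟩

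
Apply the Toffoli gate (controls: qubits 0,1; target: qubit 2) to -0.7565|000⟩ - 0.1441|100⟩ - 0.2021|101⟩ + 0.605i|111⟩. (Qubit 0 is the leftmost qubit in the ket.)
-0.7565|000⟩ - 0.1441|100⟩ - 0.2021|101⟩ + 0.605i|110⟩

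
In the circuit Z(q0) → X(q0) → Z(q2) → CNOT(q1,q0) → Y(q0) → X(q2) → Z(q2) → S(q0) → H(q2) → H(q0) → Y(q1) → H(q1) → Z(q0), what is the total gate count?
13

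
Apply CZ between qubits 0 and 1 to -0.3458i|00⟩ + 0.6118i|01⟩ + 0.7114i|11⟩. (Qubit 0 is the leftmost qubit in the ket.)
-0.3458i|00⟩ + 0.6118i|01⟩ - 0.7114i|11⟩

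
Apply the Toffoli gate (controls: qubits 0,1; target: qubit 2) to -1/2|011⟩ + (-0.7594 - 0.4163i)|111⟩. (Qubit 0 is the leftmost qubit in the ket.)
-1/2|011⟩ + (-0.7594 - 0.4163i)|110⟩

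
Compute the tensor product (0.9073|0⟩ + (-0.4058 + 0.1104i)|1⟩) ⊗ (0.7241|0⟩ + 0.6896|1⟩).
0.657|00⟩ + 0.6257|01⟩ + (-0.2938 + 0.07994i)|10⟩ + (-0.2798 + 0.07613i)|11⟩

amp(|b₁b₂…⟩) = product of the factor amplitudes for bits b₁, b₂, …; only kets whose every factor amplitude is nonzero survive.
|00⟩: (0.9073)(0.7241) = 0.657
|01⟩: (0.9073)(0.6896) = 0.6257
|10⟩: (-0.4058 + 0.1104i)(0.7241) = (-0.2938 + 0.07994i)
|11⟩: (-0.4058 + 0.1104i)(0.6896) = (-0.2798 + 0.07613i)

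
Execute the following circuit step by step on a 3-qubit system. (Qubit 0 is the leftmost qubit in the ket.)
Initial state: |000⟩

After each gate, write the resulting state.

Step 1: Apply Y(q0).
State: i|100⟩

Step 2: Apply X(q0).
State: i|000⟩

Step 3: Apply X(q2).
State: i|001⟩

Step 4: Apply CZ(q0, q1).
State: i|001⟩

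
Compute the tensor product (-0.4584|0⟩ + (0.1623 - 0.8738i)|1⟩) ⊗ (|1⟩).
-0.4584|01⟩ + (0.1623 - 0.8738i)|11⟩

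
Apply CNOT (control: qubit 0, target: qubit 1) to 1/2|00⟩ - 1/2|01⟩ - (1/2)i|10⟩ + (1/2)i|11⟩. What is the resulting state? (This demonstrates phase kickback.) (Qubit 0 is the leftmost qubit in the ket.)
1/2|00⟩ - 1/2|01⟩ + (1/2)i|10⟩ - (1/2)i|11⟩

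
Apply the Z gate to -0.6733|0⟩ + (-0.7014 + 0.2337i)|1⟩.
-0.6733|0⟩ + (0.7014 - 0.2337i)|1⟩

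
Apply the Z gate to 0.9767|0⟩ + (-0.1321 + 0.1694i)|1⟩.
0.9767|0⟩ + (0.1321 - 0.1694i)|1⟩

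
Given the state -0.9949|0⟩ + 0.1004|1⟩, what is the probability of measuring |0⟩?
0.9898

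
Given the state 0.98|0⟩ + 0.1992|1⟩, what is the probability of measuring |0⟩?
0.9604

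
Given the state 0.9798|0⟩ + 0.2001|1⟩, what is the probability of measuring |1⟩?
0.04004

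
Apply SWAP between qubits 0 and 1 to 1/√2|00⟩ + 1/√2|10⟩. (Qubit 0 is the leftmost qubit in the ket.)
1/√2|00⟩ + 1/√2|01⟩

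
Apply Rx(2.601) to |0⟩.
0.267|0⟩ - 0.9637i|1⟩

Rx(2.601) = [[cos(θ/2), −i·sin(θ/2)], [−i·sin(θ/2), cos(θ/2)]]; θ = 2.601, cos(θ/2) ≈ 0.267017, sin(θ/2) ≈ 0.963692.
With a = amp(|0⟩) = 1 and b = amp(|1⟩) = 0:
new amp(|0⟩) = (0.267017)·a + (-0.963692i)·b = 0.267
new amp(|1⟩) = (-0.963692i)·a + (0.267017)·b = -0.9637i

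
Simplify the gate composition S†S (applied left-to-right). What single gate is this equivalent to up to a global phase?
I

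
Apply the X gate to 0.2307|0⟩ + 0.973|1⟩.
0.973|0⟩ + 0.2307|1⟩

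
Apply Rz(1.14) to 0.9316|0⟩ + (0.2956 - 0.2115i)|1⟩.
(0.7843 - 0.5027i)|0⟩ + (0.363 - 0.01855i)|1⟩

Rz(1.14) = [[e^(−iθ/2), 0], [0, e^(iθ/2)]] with e^(±iθ/2) = cos(θ/2) ± i·sin(θ/2); θ = 1.14, cos(θ/2) ≈ 0.841901, sin(θ/2) ≈ 0.539632.
With a = amp(|0⟩) = 0.9316 and b = amp(|1⟩) = (0.2956 - 0.2115i):
new amp(|0⟩) = (0.841901 - 0.539632i)·a = (0.7843 - 0.5027i)
new amp(|1⟩) = (0.841901 + 0.539632i)·b = (0.363 - 0.01855i)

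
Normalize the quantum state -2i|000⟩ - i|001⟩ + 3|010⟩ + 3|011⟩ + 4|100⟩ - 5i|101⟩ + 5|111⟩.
-0.212i|000⟩ - 0.106i|001⟩ + 0.318|010⟩ + 0.318|011⟩ + 0.424|100⟩ - 0.53i|101⟩ + 0.53|111⟩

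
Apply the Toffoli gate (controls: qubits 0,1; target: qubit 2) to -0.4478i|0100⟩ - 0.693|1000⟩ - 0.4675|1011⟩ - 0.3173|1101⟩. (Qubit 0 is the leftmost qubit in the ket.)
-0.4478i|0100⟩ - 0.693|1000⟩ - 0.4675|1011⟩ - 0.3173|1111⟩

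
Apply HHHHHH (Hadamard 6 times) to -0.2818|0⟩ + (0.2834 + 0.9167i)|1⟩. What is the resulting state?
-0.2818|0⟩ + (0.2834 + 0.9167i)|1⟩

H² = I, so an even number of Hadamards cancels: H^6 = I and the state is unchanged.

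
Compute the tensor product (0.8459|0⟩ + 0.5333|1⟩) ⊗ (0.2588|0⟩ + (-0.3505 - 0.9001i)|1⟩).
0.2189|00⟩ + (-0.2965 - 0.7614i)|01⟩ + 0.138|10⟩ + (-0.1869 - 0.48i)|11⟩

amp(|b₁b₂…⟩) = product of the factor amplitudes for bits b₁, b₂, …; only kets whose every factor amplitude is nonzero survive.
|00⟩: (0.8459)(0.2588) = 0.2189
|01⟩: (0.8459)(-0.3505 - 0.9001i) = (-0.2965 - 0.7614i)
|10⟩: (0.5333)(0.2588) = 0.138
|11⟩: (0.5333)(-0.3505 - 0.9001i) = (-0.1869 - 0.48i)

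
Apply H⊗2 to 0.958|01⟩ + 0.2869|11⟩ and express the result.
0.6225|00⟩ - 0.6225|01⟩ + 0.3356|10⟩ - 0.3356|11⟩

H⊗2 gives amp(|y⟩) = (1/2) Σ_x (−1)^(x·y) amp(|x⟩), where x·y is the number of positions in which both x and y have a 1.
|00⟩: (0.958 + 0.2869)/2 = 0.6225
|01⟩: (-0.958 - 0.2869)/2 = -0.6225
|10⟩: (0.958 - 0.2869)/2 = 0.3356
|11⟩: (-0.958 + 0.2869)/2 = -0.3356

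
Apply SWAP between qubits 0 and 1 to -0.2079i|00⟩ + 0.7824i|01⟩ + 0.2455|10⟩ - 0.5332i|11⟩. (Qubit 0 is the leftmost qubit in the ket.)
-0.2079i|00⟩ + 0.2455|01⟩ + 0.7824i|10⟩ - 0.5332i|11⟩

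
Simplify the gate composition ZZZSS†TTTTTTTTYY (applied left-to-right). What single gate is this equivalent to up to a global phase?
Z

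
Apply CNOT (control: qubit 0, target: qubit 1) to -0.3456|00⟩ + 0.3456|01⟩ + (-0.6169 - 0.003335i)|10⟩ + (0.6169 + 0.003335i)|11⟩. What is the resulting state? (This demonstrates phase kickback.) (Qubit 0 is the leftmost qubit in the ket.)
-0.3456|00⟩ + 0.3456|01⟩ + (0.6169 + 0.003335i)|10⟩ + (-0.6169 - 0.003335i)|11⟩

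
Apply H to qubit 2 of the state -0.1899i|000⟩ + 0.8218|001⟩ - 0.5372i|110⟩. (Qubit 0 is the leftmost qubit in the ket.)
(0.5811 - 0.1343i)|000⟩ + (-0.5811 - 0.1343i)|001⟩ - 0.3799i|110⟩ - 0.3799i|111⟩

H on qubit 2 mixes each pair of kets that differ only in qubit 2: amplitudes (a, b) of (|…0…⟩, |…1…⟩) become ((a + b)/√2, (a − b)/√2). Kets absent from the input have amplitude 0.
(|000⟩, |001⟩): (a, b) = (-0.1899i, 0.8218) → ((0.5811 - 0.1343i), (-0.5811 - 0.1343i))
(|110⟩, |111⟩): (a, b) = (-0.5372i, 0) → (-0.3799i, -0.3799i)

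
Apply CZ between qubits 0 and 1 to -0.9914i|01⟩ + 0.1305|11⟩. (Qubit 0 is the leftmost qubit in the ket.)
-0.9914i|01⟩ - 0.1305|11⟩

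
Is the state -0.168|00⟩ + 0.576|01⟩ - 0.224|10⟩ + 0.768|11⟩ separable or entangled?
Separable

Writing the state as a|00⟩ + b|01⟩ + c|10⟩ + d|11⟩, it is a product state iff ad − bc = 0.
Here (a, b, c, d) = (-0.168, 0.576, -0.224, 0.768): ad − bc = (-0.168)(0.768) − (0.576)(-0.224) = 0, so the state is separable.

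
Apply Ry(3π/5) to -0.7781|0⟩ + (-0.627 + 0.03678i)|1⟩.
(0.0499 - 0.02976i)|0⟩ + (-0.998 + 0.02162i)|1⟩

Ry(3π/5) = [[cos(θ/2), −sin(θ/2)], [sin(θ/2), cos(θ/2)]]; θ = 3π/5, cos(θ/2) ≈ 0.587785, sin(θ/2) ≈ 0.809017.
With a = amp(|0⟩) = -0.7781 and b = amp(|1⟩) = (-0.627 + 0.03678i):
new amp(|0⟩) = (0.587785)·a + (-0.809017)·b = (0.0499 - 0.02976i)
new amp(|1⟩) = (0.809017)·a + (0.587785)·b = (-0.998 + 0.02162i)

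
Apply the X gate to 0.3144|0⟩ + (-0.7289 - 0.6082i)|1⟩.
(-0.7289 - 0.6082i)|0⟩ + 0.3144|1⟩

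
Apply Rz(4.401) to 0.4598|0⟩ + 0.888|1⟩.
(-0.2708 - 0.3716i)|0⟩ + (-0.5229 + 0.7177i)|1⟩

Rz(4.401) = [[e^(−iθ/2), 0], [0, e^(iθ/2)]] with e^(±iθ/2) = cos(θ/2) ± i·sin(θ/2); θ = 4.401, cos(θ/2) ≈ -0.588905, sin(θ/2) ≈ 0.808202.
With a = amp(|0⟩) = 0.4598 and b = amp(|1⟩) = 0.888:
new amp(|0⟩) = (-0.588905 - 0.808202i)·a = (-0.2708 - 0.3716i)
new amp(|1⟩) = (-0.588905 + 0.808202i)·b = (-0.5229 + 0.7177i)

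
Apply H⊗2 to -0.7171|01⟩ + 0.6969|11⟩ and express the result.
-0.0101|00⟩ + 0.0101|01⟩ - 0.707|10⟩ + 0.707|11⟩

H⊗2 gives amp(|y⟩) = (1/2) Σ_x (−1)^(x·y) amp(|x⟩), where x·y is the number of positions in which both x and y have a 1.
|00⟩: (-0.7171 + 0.6969)/2 = -0.0101
|01⟩: (0.7171 - 0.6969)/2 = 0.0101
|10⟩: (-0.7171 - 0.6969)/2 = -0.707
|11⟩: (0.7171 + 0.6969)/2 = 0.707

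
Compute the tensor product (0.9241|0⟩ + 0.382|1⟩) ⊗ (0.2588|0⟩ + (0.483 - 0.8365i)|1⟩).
0.2392|00⟩ + (0.4463 - 0.773i)|01⟩ + 0.09886|10⟩ + (0.1845 - 0.3195i)|11⟩

amp(|b₁b₂…⟩) = product of the factor amplitudes for bits b₁, b₂, …; only kets whose every factor amplitude is nonzero survive.
|00⟩: (0.9241)(0.2588) = 0.2392
|01⟩: (0.9241)(0.483 - 0.8365i) = (0.4463 - 0.773i)
|10⟩: (0.382)(0.2588) = 0.09886
|11⟩: (0.382)(0.483 - 0.8365i) = (0.1845 - 0.3195i)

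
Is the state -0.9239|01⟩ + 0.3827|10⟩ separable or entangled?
Entangled

Writing the state as a|00⟩ + b|01⟩ + c|10⟩ + d|11⟩, it is a product state iff ad − bc = 0.
Here (a, b, c, d) = (0, -0.9239, 0.3827, 0): ad − bc = (0)(0) − (-0.9239)(0.3827) = 0.3536 ≠ 0, so the state is entangled.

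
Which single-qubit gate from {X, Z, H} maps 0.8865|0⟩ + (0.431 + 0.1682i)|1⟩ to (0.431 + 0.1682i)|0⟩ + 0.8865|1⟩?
X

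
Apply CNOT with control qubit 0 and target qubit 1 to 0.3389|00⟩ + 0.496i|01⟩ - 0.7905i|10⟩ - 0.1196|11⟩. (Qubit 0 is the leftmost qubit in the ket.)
0.3389|00⟩ + 0.496i|01⟩ - 0.1196|10⟩ - 0.7905i|11⟩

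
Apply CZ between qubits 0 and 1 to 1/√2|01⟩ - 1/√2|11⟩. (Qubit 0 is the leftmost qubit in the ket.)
1/√2|01⟩ + 1/√2|11⟩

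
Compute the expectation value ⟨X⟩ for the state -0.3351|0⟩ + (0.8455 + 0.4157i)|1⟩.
-0.5667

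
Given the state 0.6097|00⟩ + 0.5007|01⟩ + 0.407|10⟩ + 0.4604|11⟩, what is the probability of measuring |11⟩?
0.212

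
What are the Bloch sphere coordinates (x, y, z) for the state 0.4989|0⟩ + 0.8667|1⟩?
(0.8648, 0, -0.5023)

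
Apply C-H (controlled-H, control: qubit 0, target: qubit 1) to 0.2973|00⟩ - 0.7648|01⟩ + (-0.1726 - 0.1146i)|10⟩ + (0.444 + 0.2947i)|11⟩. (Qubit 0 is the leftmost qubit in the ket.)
0.2973|00⟩ - 0.7648|01⟩ + (0.1919 + 0.1273i)|10⟩ + (-0.436 - 0.2894i)|11⟩

C-H leaves the control-|0⟩ kets |00⟩, |01⟩ unchanged and applies H to qubit 1 on the control-|1⟩ pair (|10⟩, |11⟩).
H = [[1/√2, 1/√2], [1/√2, -1/√2]].
With a = amp(|10⟩) = (-0.1726 - 0.1146i) and b = amp(|11⟩) = (0.444 + 0.2947i):
new amp(|10⟩) = (1/√2)·a + (1/√2)·b = (0.1919 + 0.1273i)
new amp(|11⟩) = (1/√2)·a + (-1/√2)·b = (-0.436 - 0.2894i)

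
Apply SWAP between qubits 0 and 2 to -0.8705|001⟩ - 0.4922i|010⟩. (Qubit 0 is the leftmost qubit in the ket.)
-0.4922i|010⟩ - 0.8705|100⟩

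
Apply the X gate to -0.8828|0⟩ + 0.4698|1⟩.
0.4698|0⟩ - 0.8828|1⟩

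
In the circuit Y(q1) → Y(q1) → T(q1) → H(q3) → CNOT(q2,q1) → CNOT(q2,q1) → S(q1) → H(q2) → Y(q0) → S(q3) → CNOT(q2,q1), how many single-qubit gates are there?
8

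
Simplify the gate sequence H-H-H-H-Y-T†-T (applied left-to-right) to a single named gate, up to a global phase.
Y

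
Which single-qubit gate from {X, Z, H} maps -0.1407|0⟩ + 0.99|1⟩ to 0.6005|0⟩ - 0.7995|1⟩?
H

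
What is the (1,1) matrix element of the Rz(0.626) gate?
(0.9514 + 0.3079i)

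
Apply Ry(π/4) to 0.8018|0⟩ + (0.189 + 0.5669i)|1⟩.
(0.6684 - 0.2169i)|0⟩ + (0.4814 + 0.5237i)|1⟩

Ry(π/4) = [[cos(θ/2), −sin(θ/2)], [sin(θ/2), cos(θ/2)]]; θ = π/4, cos(θ/2) ≈ 0.92388, sin(θ/2) ≈ 0.382683.
With a = amp(|0⟩) = 0.8018 and b = amp(|1⟩) = (0.189 + 0.5669i):
new amp(|0⟩) = (0.92388)·a + (-0.382683)·b = (0.6684 - 0.2169i)
new amp(|1⟩) = (0.382683)·a + (0.92388)·b = (0.4814 + 0.5237i)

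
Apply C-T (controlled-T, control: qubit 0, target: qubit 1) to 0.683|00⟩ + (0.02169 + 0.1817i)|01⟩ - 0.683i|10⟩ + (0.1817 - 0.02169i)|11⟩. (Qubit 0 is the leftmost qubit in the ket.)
0.683|00⟩ + (0.02169 + 0.1817i)|01⟩ - 0.683i|10⟩ + (0.1438 + 0.1131i)|11⟩

C-T leaves the control-|0⟩ kets |00⟩, |01⟩ unchanged and applies T to qubit 1 on the control-|1⟩ pair (|10⟩, |11⟩).
T = [[1, 0], [0, (1/√2 + (1/√2)i)]].
With a = amp(|10⟩) = -0.683i and b = amp(|11⟩) = (0.1817 - 0.02169i):
new amp(|10⟩) = (1)·a = -0.683i
new amp(|11⟩) = (1/√2 + (1/√2)i)·b = (0.1438 + 0.1131i)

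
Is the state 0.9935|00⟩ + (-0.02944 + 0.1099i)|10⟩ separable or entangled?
Separable

Writing the state as a|00⟩ + b|01⟩ + c|10⟩ + d|11⟩, it is a product state iff ad − bc = 0.
Here (a, b, c, d) = (0.9935, 0, (-0.02944 + 0.1099i), 0): ad − bc = (0.9935)(0) − (0)(-0.02944 + 0.1099i) = 0, so the state is separable.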